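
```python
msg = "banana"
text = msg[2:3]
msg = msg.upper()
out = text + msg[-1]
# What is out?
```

Trace (tracking out):
msg = 'banana'  # -> msg = 'banana'
text = msg[2:3]  # -> text = 'n'
msg = msg.upper()  # -> msg = 'BANANA'
out = text + msg[-1]  # -> out = 'nA'

Answer: 'nA'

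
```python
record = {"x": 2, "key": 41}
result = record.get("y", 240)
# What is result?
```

Answer: 240

Derivation:
Trace (tracking result):
record = {'x': 2, 'key': 41}  # -> record = {'x': 2, 'key': 41}
result = record.get('y', 240)  # -> result = 240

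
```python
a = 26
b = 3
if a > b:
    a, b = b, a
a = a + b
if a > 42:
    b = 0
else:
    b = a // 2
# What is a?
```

Answer: 29

Derivation:
Trace (tracking a):
a = 26  # -> a = 26
b = 3  # -> b = 3
if a > b:  # condition is True
    a, b = (b, a)  # -> a = 3, b = 26
a = a + b  # -> a = 29
if a > 42:  # condition is False
else:
    b = a // 2  # -> b = 14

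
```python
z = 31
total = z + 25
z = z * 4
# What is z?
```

Answer: 124

Derivation:
Trace (tracking z):
z = 31  # -> z = 31
total = z + 25  # -> total = 56
z = z * 4  # -> z = 124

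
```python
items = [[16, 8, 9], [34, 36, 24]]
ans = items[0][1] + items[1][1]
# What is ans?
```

Answer: 44

Derivation:
Trace (tracking ans):
items = [[16, 8, 9], [34, 36, 24]]  # -> items = [[16, 8, 9], [34, 36, 24]]
ans = items[0][1] + items[1][1]  # -> ans = 44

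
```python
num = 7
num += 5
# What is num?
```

Trace (tracking num):
num = 7  # -> num = 7
num += 5  # -> num = 12

Answer: 12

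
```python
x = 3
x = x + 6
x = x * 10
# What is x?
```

Trace (tracking x):
x = 3  # -> x = 3
x = x + 6  # -> x = 9
x = x * 10  # -> x = 90

Answer: 90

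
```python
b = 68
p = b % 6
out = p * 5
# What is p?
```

Trace (tracking p):
b = 68  # -> b = 68
p = b % 6  # -> p = 2
out = p * 5  # -> out = 10

Answer: 2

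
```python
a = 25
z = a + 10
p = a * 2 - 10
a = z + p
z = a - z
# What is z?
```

Trace (tracking z):
a = 25  # -> a = 25
z = a + 10  # -> z = 35
p = a * 2 - 10  # -> p = 40
a = z + p  # -> a = 75
z = a - z  # -> z = 40

Answer: 40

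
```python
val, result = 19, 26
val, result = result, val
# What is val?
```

Trace (tracking val):
val, result = (19, 26)  # -> val = 19, result = 26
val, result = (result, val)  # -> val = 26, result = 19

Answer: 26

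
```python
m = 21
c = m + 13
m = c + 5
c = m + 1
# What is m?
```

Trace (tracking m):
m = 21  # -> m = 21
c = m + 13  # -> c = 34
m = c + 5  # -> m = 39
c = m + 1  # -> c = 40

Answer: 39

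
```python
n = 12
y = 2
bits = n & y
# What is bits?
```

Answer: 0

Derivation:
Trace (tracking bits):
n = 12  # -> n = 12
y = 2  # -> y = 2
bits = n & y  # -> bits = 0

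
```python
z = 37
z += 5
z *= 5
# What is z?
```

Answer: 210

Derivation:
Trace (tracking z):
z = 37  # -> z = 37
z += 5  # -> z = 42
z *= 5  # -> z = 210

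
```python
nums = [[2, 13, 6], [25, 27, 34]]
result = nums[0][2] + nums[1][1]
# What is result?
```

Trace (tracking result):
nums = [[2, 13, 6], [25, 27, 34]]  # -> nums = [[2, 13, 6], [25, 27, 34]]
result = nums[0][2] + nums[1][1]  # -> result = 33

Answer: 33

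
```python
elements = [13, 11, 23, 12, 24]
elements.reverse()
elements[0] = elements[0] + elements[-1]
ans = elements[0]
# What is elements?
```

Answer: [37, 12, 23, 11, 13]

Derivation:
Trace (tracking elements):
elements = [13, 11, 23, 12, 24]  # -> elements = [13, 11, 23, 12, 24]
elements.reverse()  # -> elements = [24, 12, 23, 11, 13]
elements[0] = elements[0] + elements[-1]  # -> elements = [37, 12, 23, 11, 13]
ans = elements[0]  # -> ans = 37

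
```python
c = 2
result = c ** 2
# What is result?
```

Answer: 4

Derivation:
Trace (tracking result):
c = 2  # -> c = 2
result = c ** 2  # -> result = 4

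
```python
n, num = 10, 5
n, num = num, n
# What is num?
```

Trace (tracking num):
n, num = (10, 5)  # -> n = 10, num = 5
n, num = (num, n)  # -> n = 5, num = 10

Answer: 10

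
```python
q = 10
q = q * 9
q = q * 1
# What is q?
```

Trace (tracking q):
q = 10  # -> q = 10
q = q * 9  # -> q = 90
q = q * 1  # -> q = 90

Answer: 90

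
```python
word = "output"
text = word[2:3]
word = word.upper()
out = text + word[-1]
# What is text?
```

Trace (tracking text):
word = 'output'  # -> word = 'output'
text = word[2:3]  # -> text = 't'
word = word.upper()  # -> word = 'OUTPUT'
out = text + word[-1]  # -> out = 'tT'

Answer: 't'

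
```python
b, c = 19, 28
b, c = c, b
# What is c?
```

Answer: 19

Derivation:
Trace (tracking c):
b, c = (19, 28)  # -> b = 19, c = 28
b, c = (c, b)  # -> b = 28, c = 19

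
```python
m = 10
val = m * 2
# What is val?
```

Answer: 20

Derivation:
Trace (tracking val):
m = 10  # -> m = 10
val = m * 2  # -> val = 20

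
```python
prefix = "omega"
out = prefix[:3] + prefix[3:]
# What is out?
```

Trace (tracking out):
prefix = 'omega'  # -> prefix = 'omega'
out = prefix[:3] + prefix[3:]  # -> out = 'omega'

Answer: 'omega'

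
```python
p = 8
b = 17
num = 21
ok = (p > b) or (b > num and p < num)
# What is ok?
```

Trace (tracking ok):
p = 8  # -> p = 8
b = 17  # -> b = 17
num = 21  # -> num = 21
ok = p > b or (b > num and p < num)  # -> ok = False

Answer: False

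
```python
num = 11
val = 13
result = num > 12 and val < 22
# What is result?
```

Answer: False

Derivation:
Trace (tracking result):
num = 11  # -> num = 11
val = 13  # -> val = 13
result = num > 12 and val < 22  # -> result = False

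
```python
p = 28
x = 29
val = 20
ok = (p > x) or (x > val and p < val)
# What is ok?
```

Answer: False

Derivation:
Trace (tracking ok):
p = 28  # -> p = 28
x = 29  # -> x = 29
val = 20  # -> val = 20
ok = p > x or (x > val and p < val)  # -> ok = False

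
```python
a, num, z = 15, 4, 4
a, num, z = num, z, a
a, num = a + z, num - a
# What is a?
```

Trace (tracking a):
a, num, z = (15, 4, 4)  # -> a = 15, num = 4, z = 4
a, num, z = (num, z, a)  # -> a = 4, num = 4, z = 15
a, num = (a + z, num - a)  # -> a = 19, num = 0

Answer: 19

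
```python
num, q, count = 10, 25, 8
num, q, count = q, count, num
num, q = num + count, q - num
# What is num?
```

Answer: 35

Derivation:
Trace (tracking num):
num, q, count = (10, 25, 8)  # -> num = 10, q = 25, count = 8
num, q, count = (q, count, num)  # -> num = 25, q = 8, count = 10
num, q = (num + count, q - num)  # -> num = 35, q = -17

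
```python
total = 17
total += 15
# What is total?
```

Answer: 32

Derivation:
Trace (tracking total):
total = 17  # -> total = 17
total += 15  # -> total = 32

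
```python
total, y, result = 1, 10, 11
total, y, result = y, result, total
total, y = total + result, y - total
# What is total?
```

Trace (tracking total):
total, y, result = (1, 10, 11)  # -> total = 1, y = 10, result = 11
total, y, result = (y, result, total)  # -> total = 10, y = 11, result = 1
total, y = (total + result, y - total)  # -> total = 11, y = 1

Answer: 11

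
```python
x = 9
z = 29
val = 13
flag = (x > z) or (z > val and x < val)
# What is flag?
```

Trace (tracking flag):
x = 9  # -> x = 9
z = 29  # -> z = 29
val = 13  # -> val = 13
flag = x > z or (z > val and x < val)  # -> flag = True

Answer: True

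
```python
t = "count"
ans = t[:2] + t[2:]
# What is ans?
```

Answer: 'count'

Derivation:
Trace (tracking ans):
t = 'count'  # -> t = 'count'
ans = t[:2] + t[2:]  # -> ans = 'count'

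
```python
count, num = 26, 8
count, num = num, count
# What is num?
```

Answer: 26

Derivation:
Trace (tracking num):
count, num = (26, 8)  # -> count = 26, num = 8
count, num = (num, count)  # -> count = 8, num = 26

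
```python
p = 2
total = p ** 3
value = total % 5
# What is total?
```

Answer: 8

Derivation:
Trace (tracking total):
p = 2  # -> p = 2
total = p ** 3  # -> total = 8
value = total % 5  # -> value = 3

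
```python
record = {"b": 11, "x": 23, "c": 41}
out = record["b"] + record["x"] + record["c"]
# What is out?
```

Answer: 75

Derivation:
Trace (tracking out):
record = {'b': 11, 'x': 23, 'c': 41}  # -> record = {'b': 11, 'x': 23, 'c': 41}
out = record['b'] + record['x'] + record['c']  # -> out = 75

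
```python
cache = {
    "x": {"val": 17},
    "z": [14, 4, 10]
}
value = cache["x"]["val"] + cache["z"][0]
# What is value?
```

Trace (tracking value):
cache = {'x': {'val': 17}, 'z': [14, 4, 10]}  # -> cache = {'x': {'val': 17}, 'z': [14, 4, 10]}
value = cache['x']['val'] + cache['z'][0]  # -> value = 31

Answer: 31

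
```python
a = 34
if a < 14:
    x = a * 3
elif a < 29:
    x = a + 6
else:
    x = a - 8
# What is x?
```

Trace (tracking x):
a = 34  # -> a = 34
if a < 14:  # condition is False
elif a < 29:  # condition is False
else:
    x = a - 8  # -> x = 26

Answer: 26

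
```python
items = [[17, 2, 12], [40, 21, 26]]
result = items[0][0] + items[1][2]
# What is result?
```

Answer: 43

Derivation:
Trace (tracking result):
items = [[17, 2, 12], [40, 21, 26]]  # -> items = [[17, 2, 12], [40, 21, 26]]
result = items[0][0] + items[1][2]  # -> result = 43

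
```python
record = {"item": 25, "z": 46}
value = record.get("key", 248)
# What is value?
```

Trace (tracking value):
record = {'item': 25, 'z': 46}  # -> record = {'item': 25, 'z': 46}
value = record.get('key', 248)  # -> value = 248

Answer: 248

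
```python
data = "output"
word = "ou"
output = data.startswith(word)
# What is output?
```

Answer: True

Derivation:
Trace (tracking output):
data = 'output'  # -> data = 'output'
word = 'ou'  # -> word = 'ou'
output = data.startswith(word)  # -> output = True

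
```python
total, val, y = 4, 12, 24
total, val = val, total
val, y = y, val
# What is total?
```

Trace (tracking total):
total, val, y = (4, 12, 24)  # -> total = 4, val = 12, y = 24
total, val = (val, total)  # -> total = 12, val = 4
val, y = (y, val)  # -> val = 24, y = 4

Answer: 12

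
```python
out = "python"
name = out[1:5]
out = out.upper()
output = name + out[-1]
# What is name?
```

Trace (tracking name):
out = 'python'  # -> out = 'python'
name = out[1:5]  # -> name = 'ytho'
out = out.upper()  # -> out = 'PYTHON'
output = name + out[-1]  # -> output = 'ythoN'

Answer: 'ytho'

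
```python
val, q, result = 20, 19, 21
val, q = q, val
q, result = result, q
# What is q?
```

Answer: 21

Derivation:
Trace (tracking q):
val, q, result = (20, 19, 21)  # -> val = 20, q = 19, result = 21
val, q = (q, val)  # -> val = 19, q = 20
q, result = (result, q)  # -> q = 21, result = 20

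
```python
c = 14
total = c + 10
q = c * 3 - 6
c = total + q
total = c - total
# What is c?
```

Trace (tracking c):
c = 14  # -> c = 14
total = c + 10  # -> total = 24
q = c * 3 - 6  # -> q = 36
c = total + q  # -> c = 60
total = c - total  # -> total = 36

Answer: 60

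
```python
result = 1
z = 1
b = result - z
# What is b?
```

Answer: 0

Derivation:
Trace (tracking b):
result = 1  # -> result = 1
z = 1  # -> z = 1
b = result - z  # -> b = 0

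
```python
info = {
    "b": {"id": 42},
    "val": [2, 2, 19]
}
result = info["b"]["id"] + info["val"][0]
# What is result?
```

Answer: 44

Derivation:
Trace (tracking result):
info = {'b': {'id': 42}, 'val': [2, 2, 19]}  # -> info = {'b': {'id': 42}, 'val': [2, 2, 19]}
result = info['b']['id'] + info['val'][0]  # -> result = 44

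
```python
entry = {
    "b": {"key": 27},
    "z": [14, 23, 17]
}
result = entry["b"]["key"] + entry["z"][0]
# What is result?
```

Answer: 41

Derivation:
Trace (tracking result):
entry = {'b': {'key': 27}, 'z': [14, 23, 17]}  # -> entry = {'b': {'key': 27}, 'z': [14, 23, 17]}
result = entry['b']['key'] + entry['z'][0]  # -> result = 41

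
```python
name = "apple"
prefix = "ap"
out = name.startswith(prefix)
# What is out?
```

Trace (tracking out):
name = 'apple'  # -> name = 'apple'
prefix = 'ap'  # -> prefix = 'ap'
out = name.startswith(prefix)  # -> out = True

Answer: True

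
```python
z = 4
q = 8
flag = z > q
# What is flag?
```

Trace (tracking flag):
z = 4  # -> z = 4
q = 8  # -> q = 8
flag = z > q  # -> flag = False

Answer: False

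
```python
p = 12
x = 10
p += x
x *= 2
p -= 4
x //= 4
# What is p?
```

Answer: 18

Derivation:
Trace (tracking p):
p = 12  # -> p = 12
x = 10  # -> x = 10
p += x  # -> p = 22
x *= 2  # -> x = 20
p -= 4  # -> p = 18
x //= 4  # -> x = 5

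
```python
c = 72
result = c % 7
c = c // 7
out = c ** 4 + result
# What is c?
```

Answer: 10

Derivation:
Trace (tracking c):
c = 72  # -> c = 72
result = c % 7  # -> result = 2
c = c // 7  # -> c = 10
out = c ** 4 + result  # -> out = 10002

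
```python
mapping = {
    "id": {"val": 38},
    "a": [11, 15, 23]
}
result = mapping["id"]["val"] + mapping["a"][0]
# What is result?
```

Answer: 49

Derivation:
Trace (tracking result):
mapping = {'id': {'val': 38}, 'a': [11, 15, 23]}  # -> mapping = {'id': {'val': 38}, 'a': [11, 15, 23]}
result = mapping['id']['val'] + mapping['a'][0]  # -> result = 49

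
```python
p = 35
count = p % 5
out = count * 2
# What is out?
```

Trace (tracking out):
p = 35  # -> p = 35
count = p % 5  # -> count = 0
out = count * 2  # -> out = 0

Answer: 0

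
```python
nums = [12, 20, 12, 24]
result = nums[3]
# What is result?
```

Answer: 24

Derivation:
Trace (tracking result):
nums = [12, 20, 12, 24]  # -> nums = [12, 20, 12, 24]
result = nums[3]  # -> result = 24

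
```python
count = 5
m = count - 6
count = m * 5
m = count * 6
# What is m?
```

Trace (tracking m):
count = 5  # -> count = 5
m = count - 6  # -> m = -1
count = m * 5  # -> count = -5
m = count * 6  # -> m = -30

Answer: -30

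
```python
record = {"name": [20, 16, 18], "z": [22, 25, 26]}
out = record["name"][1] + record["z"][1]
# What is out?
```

Trace (tracking out):
record = {'name': [20, 16, 18], 'z': [22, 25, 26]}  # -> record = {'name': [20, 16, 18], 'z': [22, 25, 26]}
out = record['name'][1] + record['z'][1]  # -> out = 41

Answer: 41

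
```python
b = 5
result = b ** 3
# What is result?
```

Trace (tracking result):
b = 5  # -> b = 5
result = b ** 3  # -> result = 125

Answer: 125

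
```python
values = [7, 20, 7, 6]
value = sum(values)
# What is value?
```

Trace (tracking value):
values = [7, 20, 7, 6]  # -> values = [7, 20, 7, 6]
value = sum(values)  # -> value = 40

Answer: 40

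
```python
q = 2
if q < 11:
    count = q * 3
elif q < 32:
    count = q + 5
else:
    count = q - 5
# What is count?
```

Answer: 6

Derivation:
Trace (tracking count):
q = 2  # -> q = 2
if q < 11:  # condition is True
    count = q * 3  # -> count = 6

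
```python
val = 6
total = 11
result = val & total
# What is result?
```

Answer: 2

Derivation:
Trace (tracking result):
val = 6  # -> val = 6
total = 11  # -> total = 11
result = val & total  # -> result = 2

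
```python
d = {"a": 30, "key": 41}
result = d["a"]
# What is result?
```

Answer: 30

Derivation:
Trace (tracking result):
d = {'a': 30, 'key': 41}  # -> d = {'a': 30, 'key': 41}
result = d['a']  # -> result = 30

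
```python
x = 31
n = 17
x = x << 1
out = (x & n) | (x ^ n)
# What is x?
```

Answer: 62

Derivation:
Trace (tracking x):
x = 31  # -> x = 31
n = 17  # -> n = 17
x = x << 1  # -> x = 62
out = x & n | x ^ n  # -> out = 63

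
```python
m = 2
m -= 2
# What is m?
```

Answer: 0

Derivation:
Trace (tracking m):
m = 2  # -> m = 2
m -= 2  # -> m = 0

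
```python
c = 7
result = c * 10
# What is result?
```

Answer: 70

Derivation:
Trace (tracking result):
c = 7  # -> c = 7
result = c * 10  # -> result = 70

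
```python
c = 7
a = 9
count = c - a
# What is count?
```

Answer: -2

Derivation:
Trace (tracking count):
c = 7  # -> c = 7
a = 9  # -> a = 9
count = c - a  # -> count = -2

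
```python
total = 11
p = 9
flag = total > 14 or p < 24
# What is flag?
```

Answer: True

Derivation:
Trace (tracking flag):
total = 11  # -> total = 11
p = 9  # -> p = 9
flag = total > 14 or p < 24  # -> flag = True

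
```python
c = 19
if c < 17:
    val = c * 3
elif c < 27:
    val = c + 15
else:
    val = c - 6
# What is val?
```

Answer: 34

Derivation:
Trace (tracking val):
c = 19  # -> c = 19
if c < 17:  # condition is False
elif c < 27:  # condition is True
    val = c + 15  # -> val = 34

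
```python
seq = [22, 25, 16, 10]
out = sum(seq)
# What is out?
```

Trace (tracking out):
seq = [22, 25, 16, 10]  # -> seq = [22, 25, 16, 10]
out = sum(seq)  # -> out = 73

Answer: 73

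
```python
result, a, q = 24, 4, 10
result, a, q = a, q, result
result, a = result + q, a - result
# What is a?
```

Answer: 6

Derivation:
Trace (tracking a):
result, a, q = (24, 4, 10)  # -> result = 24, a = 4, q = 10
result, a, q = (a, q, result)  # -> result = 4, a = 10, q = 24
result, a = (result + q, a - result)  # -> result = 28, a = 6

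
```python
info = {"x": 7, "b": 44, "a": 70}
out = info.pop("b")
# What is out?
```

Answer: 44

Derivation:
Trace (tracking out):
info = {'x': 7, 'b': 44, 'a': 70}  # -> info = {'x': 7, 'b': 44, 'a': 70}
out = info.pop('b')  # -> out = 44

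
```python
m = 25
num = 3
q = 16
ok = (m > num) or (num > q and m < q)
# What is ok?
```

Trace (tracking ok):
m = 25  # -> m = 25
num = 3  # -> num = 3
q = 16  # -> q = 16
ok = m > num or (num > q and m < q)  # -> ok = True

Answer: True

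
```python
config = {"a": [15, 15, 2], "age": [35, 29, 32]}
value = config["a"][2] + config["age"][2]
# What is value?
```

Answer: 34

Derivation:
Trace (tracking value):
config = {'a': [15, 15, 2], 'age': [35, 29, 32]}  # -> config = {'a': [15, 15, 2], 'age': [35, 29, 32]}
value = config['a'][2] + config['age'][2]  # -> value = 34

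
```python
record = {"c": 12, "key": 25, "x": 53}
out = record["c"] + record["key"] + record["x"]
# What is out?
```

Trace (tracking out):
record = {'c': 12, 'key': 25, 'x': 53}  # -> record = {'c': 12, 'key': 25, 'x': 53}
out = record['c'] + record['key'] + record['x']  # -> out = 90

Answer: 90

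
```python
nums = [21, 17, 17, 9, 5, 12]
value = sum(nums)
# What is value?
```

Answer: 81

Derivation:
Trace (tracking value):
nums = [21, 17, 17, 9, 5, 12]  # -> nums = [21, 17, 17, 9, 5, 12]
value = sum(nums)  # -> value = 81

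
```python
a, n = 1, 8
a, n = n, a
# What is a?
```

Answer: 8

Derivation:
Trace (tracking a):
a, n = (1, 8)  # -> a = 1, n = 8
a, n = (n, a)  # -> a = 8, n = 1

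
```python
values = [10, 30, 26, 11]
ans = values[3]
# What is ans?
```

Answer: 11

Derivation:
Trace (tracking ans):
values = [10, 30, 26, 11]  # -> values = [10, 30, 26, 11]
ans = values[3]  # -> ans = 11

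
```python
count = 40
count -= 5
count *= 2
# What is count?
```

Answer: 70

Derivation:
Trace (tracking count):
count = 40  # -> count = 40
count -= 5  # -> count = 35
count *= 2  # -> count = 70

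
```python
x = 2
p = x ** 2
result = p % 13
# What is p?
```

Answer: 4

Derivation:
Trace (tracking p):
x = 2  # -> x = 2
p = x ** 2  # -> p = 4
result = p % 13  # -> result = 4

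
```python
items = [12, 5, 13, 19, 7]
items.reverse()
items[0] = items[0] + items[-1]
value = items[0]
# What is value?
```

Trace (tracking value):
items = [12, 5, 13, 19, 7]  # -> items = [12, 5, 13, 19, 7]
items.reverse()  # -> items = [7, 19, 13, 5, 12]
items[0] = items[0] + items[-1]  # -> items = [19, 19, 13, 5, 12]
value = items[0]  # -> value = 19

Answer: 19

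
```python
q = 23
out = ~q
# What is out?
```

Answer: -24

Derivation:
Trace (tracking out):
q = 23  # -> q = 23
out = ~q  # -> out = -24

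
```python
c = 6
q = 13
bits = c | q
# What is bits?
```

Answer: 15

Derivation:
Trace (tracking bits):
c = 6  # -> c = 6
q = 13  # -> q = 13
bits = c | q  # -> bits = 15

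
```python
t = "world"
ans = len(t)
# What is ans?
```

Answer: 5

Derivation:
Trace (tracking ans):
t = 'world'  # -> t = 'world'
ans = len(t)  # -> ans = 5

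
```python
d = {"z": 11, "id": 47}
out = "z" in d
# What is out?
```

Answer: True

Derivation:
Trace (tracking out):
d = {'z': 11, 'id': 47}  # -> d = {'z': 11, 'id': 47}
out = 'z' in d  # -> out = True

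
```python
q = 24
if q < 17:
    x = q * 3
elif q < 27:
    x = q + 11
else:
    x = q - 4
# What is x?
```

Trace (tracking x):
q = 24  # -> q = 24
if q < 17:  # condition is False
elif q < 27:  # condition is True
    x = q + 11  # -> x = 35

Answer: 35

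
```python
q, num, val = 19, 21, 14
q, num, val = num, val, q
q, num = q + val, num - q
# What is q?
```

Answer: 40

Derivation:
Trace (tracking q):
q, num, val = (19, 21, 14)  # -> q = 19, num = 21, val = 14
q, num, val = (num, val, q)  # -> q = 21, num = 14, val = 19
q, num = (q + val, num - q)  # -> q = 40, num = -7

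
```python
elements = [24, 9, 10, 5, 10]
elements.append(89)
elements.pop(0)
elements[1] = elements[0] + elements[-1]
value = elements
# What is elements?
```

Trace (tracking elements):
elements = [24, 9, 10, 5, 10]  # -> elements = [24, 9, 10, 5, 10]
elements.append(89)  # -> elements = [24, 9, 10, 5, 10, 89]
elements.pop(0)  # -> elements = [9, 10, 5, 10, 89]
elements[1] = elements[0] + elements[-1]  # -> elements = [9, 98, 5, 10, 89]
value = elements  # -> value = [9, 98, 5, 10, 89]

Answer: [9, 98, 5, 10, 89]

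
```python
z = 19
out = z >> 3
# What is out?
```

Answer: 2

Derivation:
Trace (tracking out):
z = 19  # -> z = 19
out = z >> 3  # -> out = 2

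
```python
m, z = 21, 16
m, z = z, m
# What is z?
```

Trace (tracking z):
m, z = (21, 16)  # -> m = 21, z = 16
m, z = (z, m)  # -> m = 16, z = 21

Answer: 21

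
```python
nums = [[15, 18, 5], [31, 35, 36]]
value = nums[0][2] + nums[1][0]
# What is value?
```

Trace (tracking value):
nums = [[15, 18, 5], [31, 35, 36]]  # -> nums = [[15, 18, 5], [31, 35, 36]]
value = nums[0][2] + nums[1][0]  # -> value = 36

Answer: 36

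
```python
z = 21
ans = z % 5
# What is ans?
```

Answer: 1

Derivation:
Trace (tracking ans):
z = 21  # -> z = 21
ans = z % 5  # -> ans = 1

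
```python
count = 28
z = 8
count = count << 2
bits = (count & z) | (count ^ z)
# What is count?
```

Trace (tracking count):
count = 28  # -> count = 28
z = 8  # -> z = 8
count = count << 2  # -> count = 112
bits = count & z | count ^ z  # -> bits = 120

Answer: 112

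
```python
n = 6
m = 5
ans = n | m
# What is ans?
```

Trace (tracking ans):
n = 6  # -> n = 6
m = 5  # -> m = 5
ans = n | m  # -> ans = 7

Answer: 7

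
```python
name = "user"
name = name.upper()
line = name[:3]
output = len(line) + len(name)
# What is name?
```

Answer: 'USER'

Derivation:
Trace (tracking name):
name = 'user'  # -> name = 'user'
name = name.upper()  # -> name = 'USER'
line = name[:3]  # -> line = 'USE'
output = len(line) + len(name)  # -> output = 7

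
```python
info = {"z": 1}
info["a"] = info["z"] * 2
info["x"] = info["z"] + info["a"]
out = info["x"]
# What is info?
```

Answer: {'z': 1, 'a': 2, 'x': 3}

Derivation:
Trace (tracking info):
info = {'z': 1}  # -> info = {'z': 1}
info['a'] = info['z'] * 2  # -> info = {'z': 1, 'a': 2}
info['x'] = info['z'] + info['a']  # -> info = {'z': 1, 'a': 2, 'x': 3}
out = info['x']  # -> out = 3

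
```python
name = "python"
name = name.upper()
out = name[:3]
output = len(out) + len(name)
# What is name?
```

Trace (tracking name):
name = 'python'  # -> name = 'python'
name = name.upper()  # -> name = 'PYTHON'
out = name[:3]  # -> out = 'PYT'
output = len(out) + len(name)  # -> output = 9

Answer: 'PYTHON'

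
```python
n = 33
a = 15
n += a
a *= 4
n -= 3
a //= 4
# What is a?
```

Answer: 15

Derivation:
Trace (tracking a):
n = 33  # -> n = 33
a = 15  # -> a = 15
n += a  # -> n = 48
a *= 4  # -> a = 60
n -= 3  # -> n = 45
a //= 4  # -> a = 15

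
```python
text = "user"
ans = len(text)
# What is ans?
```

Trace (tracking ans):
text = 'user'  # -> text = 'user'
ans = len(text)  # -> ans = 4

Answer: 4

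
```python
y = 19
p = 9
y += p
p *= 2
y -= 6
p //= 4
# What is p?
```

Trace (tracking p):
y = 19  # -> y = 19
p = 9  # -> p = 9
y += p  # -> y = 28
p *= 2  # -> p = 18
y -= 6  # -> y = 22
p //= 4  # -> p = 4

Answer: 4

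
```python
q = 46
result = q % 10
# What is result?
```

Answer: 6

Derivation:
Trace (tracking result):
q = 46  # -> q = 46
result = q % 10  # -> result = 6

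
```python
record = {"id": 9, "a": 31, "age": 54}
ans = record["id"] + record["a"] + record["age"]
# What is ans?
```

Answer: 94

Derivation:
Trace (tracking ans):
record = {'id': 9, 'a': 31, 'age': 54}  # -> record = {'id': 9, 'a': 31, 'age': 54}
ans = record['id'] + record['a'] + record['age']  # -> ans = 94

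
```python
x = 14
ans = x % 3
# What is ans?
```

Trace (tracking ans):
x = 14  # -> x = 14
ans = x % 3  # -> ans = 2

Answer: 2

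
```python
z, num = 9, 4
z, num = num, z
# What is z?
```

Answer: 4

Derivation:
Trace (tracking z):
z, num = (9, 4)  # -> z = 9, num = 4
z, num = (num, z)  # -> z = 4, num = 9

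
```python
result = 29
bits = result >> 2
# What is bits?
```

Trace (tracking bits):
result = 29  # -> result = 29
bits = result >> 2  # -> bits = 7

Answer: 7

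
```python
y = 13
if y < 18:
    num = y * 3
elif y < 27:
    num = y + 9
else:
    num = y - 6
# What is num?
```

Trace (tracking num):
y = 13  # -> y = 13
if y < 18:  # condition is True
    num = y * 3  # -> num = 39

Answer: 39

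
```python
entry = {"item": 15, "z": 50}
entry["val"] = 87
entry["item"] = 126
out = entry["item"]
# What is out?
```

Answer: 126

Derivation:
Trace (tracking out):
entry = {'item': 15, 'z': 50}  # -> entry = {'item': 15, 'z': 50}
entry['val'] = 87  # -> entry = {'item': 15, 'z': 50, 'val': 87}
entry['item'] = 126  # -> entry = {'item': 126, 'z': 50, 'val': 87}
out = entry['item']  # -> out = 126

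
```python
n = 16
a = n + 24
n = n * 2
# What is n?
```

Trace (tracking n):
n = 16  # -> n = 16
a = n + 24  # -> a = 40
n = n * 2  # -> n = 32

Answer: 32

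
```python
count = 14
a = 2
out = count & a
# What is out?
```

Answer: 2

Derivation:
Trace (tracking out):
count = 14  # -> count = 14
a = 2  # -> a = 2
out = count & a  # -> out = 2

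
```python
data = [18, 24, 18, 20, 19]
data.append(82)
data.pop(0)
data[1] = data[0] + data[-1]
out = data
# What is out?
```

Answer: [24, 106, 20, 19, 82]

Derivation:
Trace (tracking out):
data = [18, 24, 18, 20, 19]  # -> data = [18, 24, 18, 20, 19]
data.append(82)  # -> data = [18, 24, 18, 20, 19, 82]
data.pop(0)  # -> data = [24, 18, 20, 19, 82]
data[1] = data[0] + data[-1]  # -> data = [24, 106, 20, 19, 82]
out = data  # -> out = [24, 106, 20, 19, 82]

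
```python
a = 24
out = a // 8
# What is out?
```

Trace (tracking out):
a = 24  # -> a = 24
out = a // 8  # -> out = 3

Answer: 3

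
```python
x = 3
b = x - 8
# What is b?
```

Answer: -5

Derivation:
Trace (tracking b):
x = 3  # -> x = 3
b = x - 8  # -> b = -5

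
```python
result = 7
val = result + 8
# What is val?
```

Answer: 15

Derivation:
Trace (tracking val):
result = 7  # -> result = 7
val = result + 8  # -> val = 15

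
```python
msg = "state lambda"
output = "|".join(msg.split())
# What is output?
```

Answer: 'state|lambda'

Derivation:
Trace (tracking output):
msg = 'state lambda'  # -> msg = 'state lambda'
output = '|'.join(msg.split())  # -> output = 'state|lambda'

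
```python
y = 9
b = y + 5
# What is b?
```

Answer: 14

Derivation:
Trace (tracking b):
y = 9  # -> y = 9
b = y + 5  # -> b = 14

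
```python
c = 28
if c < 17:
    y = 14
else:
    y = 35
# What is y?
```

Answer: 35

Derivation:
Trace (tracking y):
c = 28  # -> c = 28
if c < 17:  # condition is False
else:
    y = 35  # -> y = 35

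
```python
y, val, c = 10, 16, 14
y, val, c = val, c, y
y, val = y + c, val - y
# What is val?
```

Answer: -2

Derivation:
Trace (tracking val):
y, val, c = (10, 16, 14)  # -> y = 10, val = 16, c = 14
y, val, c = (val, c, y)  # -> y = 16, val = 14, c = 10
y, val = (y + c, val - y)  # -> y = 26, val = -2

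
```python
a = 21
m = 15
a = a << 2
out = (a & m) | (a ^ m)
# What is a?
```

Trace (tracking a):
a = 21  # -> a = 21
m = 15  # -> m = 15
a = a << 2  # -> a = 84
out = a & m | a ^ m  # -> out = 95

Answer: 84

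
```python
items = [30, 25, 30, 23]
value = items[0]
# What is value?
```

Answer: 30

Derivation:
Trace (tracking value):
items = [30, 25, 30, 23]  # -> items = [30, 25, 30, 23]
value = items[0]  # -> value = 30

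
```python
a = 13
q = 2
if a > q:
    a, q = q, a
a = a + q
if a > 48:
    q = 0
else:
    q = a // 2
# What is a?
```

Answer: 15

Derivation:
Trace (tracking a):
a = 13  # -> a = 13
q = 2  # -> q = 2
if a > q:  # condition is True
    a, q = (q, a)  # -> a = 2, q = 13
a = a + q  # -> a = 15
if a > 48:  # condition is False
else:
    q = a // 2  # -> q = 7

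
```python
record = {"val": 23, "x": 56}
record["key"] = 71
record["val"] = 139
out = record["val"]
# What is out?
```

Trace (tracking out):
record = {'val': 23, 'x': 56}  # -> record = {'val': 23, 'x': 56}
record['key'] = 71  # -> record = {'val': 23, 'x': 56, 'key': 71}
record['val'] = 139  # -> record = {'val': 139, 'x': 56, 'key': 71}
out = record['val']  # -> out = 139

Answer: 139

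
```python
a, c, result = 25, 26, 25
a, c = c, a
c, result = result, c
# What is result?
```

Trace (tracking result):
a, c, result = (25, 26, 25)  # -> a = 25, c = 26, result = 25
a, c = (c, a)  # -> a = 26, c = 25
c, result = (result, c)  # -> c = 25, result = 25

Answer: 25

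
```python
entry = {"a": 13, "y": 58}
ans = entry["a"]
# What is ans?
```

Answer: 13

Derivation:
Trace (tracking ans):
entry = {'a': 13, 'y': 58}  # -> entry = {'a': 13, 'y': 58}
ans = entry['a']  # -> ans = 13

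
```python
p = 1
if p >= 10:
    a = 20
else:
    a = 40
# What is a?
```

Trace (tracking a):
p = 1  # -> p = 1
if p >= 10:  # condition is False
else:
    a = 40  # -> a = 40

Answer: 40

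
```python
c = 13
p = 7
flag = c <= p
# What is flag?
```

Answer: False

Derivation:
Trace (tracking flag):
c = 13  # -> c = 13
p = 7  # -> p = 7
flag = c <= p  # -> flag = False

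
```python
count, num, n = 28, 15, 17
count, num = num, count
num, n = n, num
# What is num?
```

Trace (tracking num):
count, num, n = (28, 15, 17)  # -> count = 28, num = 15, n = 17
count, num = (num, count)  # -> count = 15, num = 28
num, n = (n, num)  # -> num = 17, n = 28

Answer: 17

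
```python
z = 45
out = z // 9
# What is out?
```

Trace (tracking out):
z = 45  # -> z = 45
out = z // 9  # -> out = 5

Answer: 5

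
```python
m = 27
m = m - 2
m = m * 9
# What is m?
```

Answer: 225

Derivation:
Trace (tracking m):
m = 27  # -> m = 27
m = m - 2  # -> m = 25
m = m * 9  # -> m = 225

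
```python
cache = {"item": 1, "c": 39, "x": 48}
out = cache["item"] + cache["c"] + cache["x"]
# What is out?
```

Answer: 88

Derivation:
Trace (tracking out):
cache = {'item': 1, 'c': 39, 'x': 48}  # -> cache = {'item': 1, 'c': 39, 'x': 48}
out = cache['item'] + cache['c'] + cache['x']  # -> out = 88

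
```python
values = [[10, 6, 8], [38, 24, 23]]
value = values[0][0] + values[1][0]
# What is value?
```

Answer: 48

Derivation:
Trace (tracking value):
values = [[10, 6, 8], [38, 24, 23]]  # -> values = [[10, 6, 8], [38, 24, 23]]
value = values[0][0] + values[1][0]  # -> value = 48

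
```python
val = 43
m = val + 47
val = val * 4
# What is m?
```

Trace (tracking m):
val = 43  # -> val = 43
m = val + 47  # -> m = 90
val = val * 4  # -> val = 172

Answer: 90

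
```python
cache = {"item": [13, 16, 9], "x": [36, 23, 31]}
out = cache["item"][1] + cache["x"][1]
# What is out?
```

Trace (tracking out):
cache = {'item': [13, 16, 9], 'x': [36, 23, 31]}  # -> cache = {'item': [13, 16, 9], 'x': [36, 23, 31]}
out = cache['item'][1] + cache['x'][1]  # -> out = 39

Answer: 39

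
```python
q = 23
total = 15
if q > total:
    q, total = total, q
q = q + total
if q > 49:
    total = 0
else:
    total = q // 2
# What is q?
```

Answer: 38

Derivation:
Trace (tracking q):
q = 23  # -> q = 23
total = 15  # -> total = 15
if q > total:  # condition is True
    q, total = (total, q)  # -> q = 15, total = 23
q = q + total  # -> q = 38
if q > 49:  # condition is False
else:
    total = q // 2  # -> total = 19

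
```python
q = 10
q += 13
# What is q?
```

Answer: 23

Derivation:
Trace (tracking q):
q = 10  # -> q = 10
q += 13  # -> q = 23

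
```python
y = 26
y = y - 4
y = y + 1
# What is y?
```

Trace (tracking y):
y = 26  # -> y = 26
y = y - 4  # -> y = 22
y = y + 1  # -> y = 23

Answer: 23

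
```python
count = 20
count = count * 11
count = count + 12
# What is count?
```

Answer: 232

Derivation:
Trace (tracking count):
count = 20  # -> count = 20
count = count * 11  # -> count = 220
count = count + 12  # -> count = 232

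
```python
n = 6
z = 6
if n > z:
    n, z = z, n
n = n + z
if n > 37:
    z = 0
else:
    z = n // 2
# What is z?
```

Answer: 6

Derivation:
Trace (tracking z):
n = 6  # -> n = 6
z = 6  # -> z = 6
if n > z:  # condition is False
n = n + z  # -> n = 12
if n > 37:  # condition is False
else:
    z = n // 2  # -> z = 6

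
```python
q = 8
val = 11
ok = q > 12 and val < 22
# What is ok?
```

Trace (tracking ok):
q = 8  # -> q = 8
val = 11  # -> val = 11
ok = q > 12 and val < 22  # -> ok = False

Answer: False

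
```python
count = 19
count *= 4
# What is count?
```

Answer: 76

Derivation:
Trace (tracking count):
count = 19  # -> count = 19
count *= 4  # -> count = 76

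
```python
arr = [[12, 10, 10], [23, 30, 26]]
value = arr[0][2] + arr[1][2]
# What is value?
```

Answer: 36

Derivation:
Trace (tracking value):
arr = [[12, 10, 10], [23, 30, 26]]  # -> arr = [[12, 10, 10], [23, 30, 26]]
value = arr[0][2] + arr[1][2]  # -> value = 36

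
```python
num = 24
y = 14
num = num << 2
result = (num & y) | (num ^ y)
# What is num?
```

Answer: 96

Derivation:
Trace (tracking num):
num = 24  # -> num = 24
y = 14  # -> y = 14
num = num << 2  # -> num = 96
result = num & y | num ^ y  # -> result = 110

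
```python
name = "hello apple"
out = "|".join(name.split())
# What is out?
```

Answer: 'hello|apple'

Derivation:
Trace (tracking out):
name = 'hello apple'  # -> name = 'hello apple'
out = '|'.join(name.split())  # -> out = 'hello|apple'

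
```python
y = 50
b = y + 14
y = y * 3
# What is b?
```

Trace (tracking b):
y = 50  # -> y = 50
b = y + 14  # -> b = 64
y = y * 3  # -> y = 150

Answer: 64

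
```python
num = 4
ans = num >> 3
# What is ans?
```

Answer: 0

Derivation:
Trace (tracking ans):
num = 4  # -> num = 4
ans = num >> 3  # -> ans = 0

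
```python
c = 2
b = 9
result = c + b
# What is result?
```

Answer: 11

Derivation:
Trace (tracking result):
c = 2  # -> c = 2
b = 9  # -> b = 9
result = c + b  # -> result = 11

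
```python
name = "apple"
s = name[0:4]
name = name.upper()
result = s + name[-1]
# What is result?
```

Trace (tracking result):
name = 'apple'  # -> name = 'apple'
s = name[0:4]  # -> s = 'appl'
name = name.upper()  # -> name = 'APPLE'
result = s + name[-1]  # -> result = 'applE'

Answer: 'applE'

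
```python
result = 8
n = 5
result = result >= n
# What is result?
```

Answer: True

Derivation:
Trace (tracking result):
result = 8  # -> result = 8
n = 5  # -> n = 5
result = result >= n  # -> result = True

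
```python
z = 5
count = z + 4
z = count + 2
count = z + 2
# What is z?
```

Trace (tracking z):
z = 5  # -> z = 5
count = z + 4  # -> count = 9
z = count + 2  # -> z = 11
count = z + 2  # -> count = 13

Answer: 11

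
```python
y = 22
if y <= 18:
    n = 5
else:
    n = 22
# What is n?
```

Trace (tracking n):
y = 22  # -> y = 22
if y <= 18:  # condition is False
else:
    n = 22  # -> n = 22

Answer: 22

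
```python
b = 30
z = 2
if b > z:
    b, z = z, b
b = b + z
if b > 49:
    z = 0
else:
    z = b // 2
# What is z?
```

Answer: 16

Derivation:
Trace (tracking z):
b = 30  # -> b = 30
z = 2  # -> z = 2
if b > z:  # condition is True
    b, z = (z, b)  # -> b = 2, z = 30
b = b + z  # -> b = 32
if b > 49:  # condition is False
else:
    z = b // 2  # -> z = 16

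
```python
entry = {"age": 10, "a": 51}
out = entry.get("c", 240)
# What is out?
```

Trace (tracking out):
entry = {'age': 10, 'a': 51}  # -> entry = {'age': 10, 'a': 51}
out = entry.get('c', 240)  # -> out = 240

Answer: 240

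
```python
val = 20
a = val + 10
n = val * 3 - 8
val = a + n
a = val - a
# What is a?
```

Trace (tracking a):
val = 20  # -> val = 20
a = val + 10  # -> a = 30
n = val * 3 - 8  # -> n = 52
val = a + n  # -> val = 82
a = val - a  # -> a = 52

Answer: 52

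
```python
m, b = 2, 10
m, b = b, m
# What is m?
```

Answer: 10

Derivation:
Trace (tracking m):
m, b = (2, 10)  # -> m = 2, b = 10
m, b = (b, m)  # -> m = 10, b = 2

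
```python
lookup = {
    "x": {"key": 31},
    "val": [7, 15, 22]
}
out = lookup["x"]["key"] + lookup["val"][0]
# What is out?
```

Trace (tracking out):
lookup = {'x': {'key': 31}, 'val': [7, 15, 22]}  # -> lookup = {'x': {'key': 31}, 'val': [7, 15, 22]}
out = lookup['x']['key'] + lookup['val'][0]  # -> out = 38

Answer: 38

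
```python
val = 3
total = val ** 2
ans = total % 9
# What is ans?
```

Trace (tracking ans):
val = 3  # -> val = 3
total = val ** 2  # -> total = 9
ans = total % 9  # -> ans = 0

Answer: 0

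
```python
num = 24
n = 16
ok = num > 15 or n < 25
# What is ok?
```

Trace (tracking ok):
num = 24  # -> num = 24
n = 16  # -> n = 16
ok = num > 15 or n < 25  # -> ok = True

Answer: True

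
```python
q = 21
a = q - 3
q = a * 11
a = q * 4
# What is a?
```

Answer: 792

Derivation:
Trace (tracking a):
q = 21  # -> q = 21
a = q - 3  # -> a = 18
q = a * 11  # -> q = 198
a = q * 4  # -> a = 792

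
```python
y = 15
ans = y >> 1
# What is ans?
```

Trace (tracking ans):
y = 15  # -> y = 15
ans = y >> 1  # -> ans = 7

Answer: 7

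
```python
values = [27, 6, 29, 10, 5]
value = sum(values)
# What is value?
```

Answer: 77

Derivation:
Trace (tracking value):
values = [27, 6, 29, 10, 5]  # -> values = [27, 6, 29, 10, 5]
value = sum(values)  # -> value = 77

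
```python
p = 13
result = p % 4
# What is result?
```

Trace (tracking result):
p = 13  # -> p = 13
result = p % 4  # -> result = 1

Answer: 1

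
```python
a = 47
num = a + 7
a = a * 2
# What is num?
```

Answer: 54

Derivation:
Trace (tracking num):
a = 47  # -> a = 47
num = a + 7  # -> num = 54
a = a * 2  # -> a = 94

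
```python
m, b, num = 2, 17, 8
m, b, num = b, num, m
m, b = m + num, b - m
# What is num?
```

Answer: 2

Derivation:
Trace (tracking num):
m, b, num = (2, 17, 8)  # -> m = 2, b = 17, num = 8
m, b, num = (b, num, m)  # -> m = 17, b = 8, num = 2
m, b = (m + num, b - m)  # -> m = 19, b = -9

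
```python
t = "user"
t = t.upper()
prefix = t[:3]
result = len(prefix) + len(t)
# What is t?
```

Answer: 'USER'

Derivation:
Trace (tracking t):
t = 'user'  # -> t = 'user'
t = t.upper()  # -> t = 'USER'
prefix = t[:3]  # -> prefix = 'USE'
result = len(prefix) + len(t)  # -> result = 7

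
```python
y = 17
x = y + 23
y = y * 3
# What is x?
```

Answer: 40

Derivation:
Trace (tracking x):
y = 17  # -> y = 17
x = y + 23  # -> x = 40
y = y * 3  # -> y = 51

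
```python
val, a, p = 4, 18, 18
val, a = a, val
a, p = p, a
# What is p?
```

Trace (tracking p):
val, a, p = (4, 18, 18)  # -> val = 4, a = 18, p = 18
val, a = (a, val)  # -> val = 18, a = 4
a, p = (p, a)  # -> a = 18, p = 4

Answer: 4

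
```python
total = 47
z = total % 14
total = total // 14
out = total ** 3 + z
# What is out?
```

Answer: 32

Derivation:
Trace (tracking out):
total = 47  # -> total = 47
z = total % 14  # -> z = 5
total = total // 14  # -> total = 3
out = total ** 3 + z  # -> out = 32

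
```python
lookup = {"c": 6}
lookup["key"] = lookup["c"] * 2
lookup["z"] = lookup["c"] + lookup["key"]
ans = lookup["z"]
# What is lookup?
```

Answer: {'c': 6, 'key': 12, 'z': 18}

Derivation:
Trace (tracking lookup):
lookup = {'c': 6}  # -> lookup = {'c': 6}
lookup['key'] = lookup['c'] * 2  # -> lookup = {'c': 6, 'key': 12}
lookup['z'] = lookup['c'] + lookup['key']  # -> lookup = {'c': 6, 'key': 12, 'z': 18}
ans = lookup['z']  # -> ans = 18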